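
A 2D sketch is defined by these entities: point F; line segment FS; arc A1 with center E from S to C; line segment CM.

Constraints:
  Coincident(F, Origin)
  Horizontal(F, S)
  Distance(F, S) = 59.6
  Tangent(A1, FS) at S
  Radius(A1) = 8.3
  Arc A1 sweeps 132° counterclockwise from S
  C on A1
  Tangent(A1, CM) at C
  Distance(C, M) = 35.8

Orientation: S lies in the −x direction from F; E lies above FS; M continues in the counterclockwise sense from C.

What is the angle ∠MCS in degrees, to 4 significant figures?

114.0°

On A1, S sits at bearing -90° from E; a 132° counterclockwise sweep puts C at bearing 42°, so C = E + 8.3·(cos 42°, sin 42°) = (-53.43, 13.85). Tangency of A1 to CM means the radius EC is perpendicular to CM, so CM runs along (−sin 42°, cos 42°); with |CM| = 35.8, M = (-77.39, 40.46). Then cos ∠MCS = CM·CS / (|CM||CS|), giving 114.0°.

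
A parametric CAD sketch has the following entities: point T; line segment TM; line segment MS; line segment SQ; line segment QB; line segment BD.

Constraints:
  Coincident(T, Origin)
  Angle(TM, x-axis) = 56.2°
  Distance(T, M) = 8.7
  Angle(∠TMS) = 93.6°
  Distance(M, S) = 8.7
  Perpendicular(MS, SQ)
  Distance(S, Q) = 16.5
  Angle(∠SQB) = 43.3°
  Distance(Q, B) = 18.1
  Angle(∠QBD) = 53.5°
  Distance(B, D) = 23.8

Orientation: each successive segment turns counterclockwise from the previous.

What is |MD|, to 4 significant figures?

19.93

T is at the origin; TM runs at 56.2° with length 8.7, so M = (4.840, 7.230). ∠TMS = 93.6° gives MS at 142.6° from the x-axis; with |MS| = 8.7, S = (-2.072, 12.51). MS is perpendicular to SQ, so SQ runs at -127.4°; with |SQ| = 16.5, Q = (-12.09, -0.5941). ∠SQB = 43.3° gives QB at 9.300° from the x-axis; with |QB| = 18.1, B = (5.769, 2.331). ∠QBD = 53.5° gives BD at 135.8° from the x-axis; with |BD| = 23.8, D = (-11.29, 18.92). Then |MD| = |D − M| = 19.93.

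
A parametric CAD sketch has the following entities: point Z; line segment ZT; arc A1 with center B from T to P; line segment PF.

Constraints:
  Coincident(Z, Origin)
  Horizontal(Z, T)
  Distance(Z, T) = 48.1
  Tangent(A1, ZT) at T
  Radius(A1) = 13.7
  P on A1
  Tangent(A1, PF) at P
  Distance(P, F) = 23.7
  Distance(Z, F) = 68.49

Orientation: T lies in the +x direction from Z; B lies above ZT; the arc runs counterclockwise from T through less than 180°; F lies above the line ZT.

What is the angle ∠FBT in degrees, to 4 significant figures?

164.2°

Z is at the origin; ZT is horizontal with |ZT| = 48.1 and T on the +x side, so T = (48.10, 0.000). Since A1 is tangent to ZT there, BT ⟂ ZT, so B = T + (0, 13.7) = (48.10, 13.70). Since BP ⟂ PF (tangency), |BF| = √(13.7² + 23.7²) = 27.37 regardless of where P sits on A1. So F lies on both circle(Z, 68.49) and circle(B, 27.37); the above-ZT intersection is F = (55.57, 40.04). P is the foot of the tangent from F: P = (61.38, 17.06).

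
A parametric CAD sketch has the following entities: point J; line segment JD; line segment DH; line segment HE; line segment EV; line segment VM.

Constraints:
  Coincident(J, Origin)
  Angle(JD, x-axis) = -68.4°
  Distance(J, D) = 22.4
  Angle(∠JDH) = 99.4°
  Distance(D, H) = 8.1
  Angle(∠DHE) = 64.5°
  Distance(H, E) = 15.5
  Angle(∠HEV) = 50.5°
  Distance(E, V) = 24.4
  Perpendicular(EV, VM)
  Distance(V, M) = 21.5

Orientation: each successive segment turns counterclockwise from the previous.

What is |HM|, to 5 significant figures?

17.391

J is at the origin; JD runs at -68.4° with length 22.4, so D = (8.2460, -20.827). ∠JDH = 99.4° gives DH at 12.200° from the x-axis; with |DH| = 8.1, H = (16.163, -19.115). ∠DHE = 64.5° gives HE at 127.70° from the x-axis; with |HE| = 15.5, E = (6.6844, -6.8513). ∠HEV = 50.5° gives EV at -102.80° from the x-axis; with |EV| = 24.4, V = (1.2786, -30.645). The perpendicularity gives VM at right angles to EV, so VM runs at -12.800°; with |VM| = 21.5, M = (22.244, -35.408). Then |HM| = |M − H| = 17.391.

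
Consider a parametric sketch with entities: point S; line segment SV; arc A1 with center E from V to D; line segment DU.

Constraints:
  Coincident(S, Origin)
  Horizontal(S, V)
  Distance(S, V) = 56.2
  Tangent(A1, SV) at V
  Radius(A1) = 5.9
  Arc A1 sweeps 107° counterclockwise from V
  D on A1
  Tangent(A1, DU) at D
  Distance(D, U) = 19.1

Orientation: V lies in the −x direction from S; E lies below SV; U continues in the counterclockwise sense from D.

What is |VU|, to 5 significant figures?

25.890

On A1, V sits at bearing 90° from E; a 107° counterclockwise sweep puts D at bearing 197°, so D = E + 5.9·(cos 197°, sin 197°) = (-61.842, -7.6250). Tangency of A1 to DU means the radius ED is perpendicular to DU, so DU runs along (−sin 197°, cos 197°); with |DU| = 19.1, U = (-56.258, -25.890). Then |VU| = |U − V| = 25.890.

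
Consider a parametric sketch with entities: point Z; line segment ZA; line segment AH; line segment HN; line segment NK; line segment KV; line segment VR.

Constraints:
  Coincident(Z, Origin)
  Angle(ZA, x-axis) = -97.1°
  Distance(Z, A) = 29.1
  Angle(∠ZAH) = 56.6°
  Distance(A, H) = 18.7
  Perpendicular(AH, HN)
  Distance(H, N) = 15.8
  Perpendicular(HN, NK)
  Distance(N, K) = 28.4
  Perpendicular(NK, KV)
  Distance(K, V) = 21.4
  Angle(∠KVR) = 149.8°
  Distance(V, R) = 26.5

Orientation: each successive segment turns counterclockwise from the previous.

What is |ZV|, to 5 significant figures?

39.435

Z is at the origin; ZA runs at -97.1° with length 29.1, so A = (-3.5968, -28.877). ∠ZAH = 56.6° gives AH at 26.300° from the x-axis; with |AH| = 18.7, H = (13.167, -20.591). AH ⟂ HN, so HN runs at 116.30°; with |HN| = 15.8, N = (6.1670, -6.4269). The perpendicularity gives NK at right angles to HN, so NK runs at -153.70°; with |NK| = 28.4, K = (-19.293, -19.010). The perpendicularity gives KV at right angles to NK, so KV runs at -63.700°; with |KV| = 21.4, V = (-9.8115, -38.195). Then |ZV| = |V − Z| = 39.435.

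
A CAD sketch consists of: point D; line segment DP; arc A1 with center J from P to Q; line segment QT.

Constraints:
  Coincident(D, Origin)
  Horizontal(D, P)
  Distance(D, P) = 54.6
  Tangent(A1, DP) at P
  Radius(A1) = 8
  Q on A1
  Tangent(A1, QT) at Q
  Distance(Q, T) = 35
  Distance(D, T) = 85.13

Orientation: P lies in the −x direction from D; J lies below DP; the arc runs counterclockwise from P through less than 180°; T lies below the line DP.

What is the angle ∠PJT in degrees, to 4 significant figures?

141.0°

D is at the origin; DP is horizontal with |DP| = 54.6 and P on the −x side, so P = (-54.60, 0.000). Since A1 is tangent to DP there, JP ⟂ DP, so J = P + (0, -8) = (-54.60, -8.000). Since JQ ⟂ QT (tangency), |JT| = √(8.0² + 35.0²) = 35.90 regardless of where Q sits on A1. So T lies on both circle(D, 85.13) and circle(J, 35.90); the below-DP intersection is T = (-77.19, -35.91). Q is the foot of the tangent from T: Q = (-61.78, -4.479).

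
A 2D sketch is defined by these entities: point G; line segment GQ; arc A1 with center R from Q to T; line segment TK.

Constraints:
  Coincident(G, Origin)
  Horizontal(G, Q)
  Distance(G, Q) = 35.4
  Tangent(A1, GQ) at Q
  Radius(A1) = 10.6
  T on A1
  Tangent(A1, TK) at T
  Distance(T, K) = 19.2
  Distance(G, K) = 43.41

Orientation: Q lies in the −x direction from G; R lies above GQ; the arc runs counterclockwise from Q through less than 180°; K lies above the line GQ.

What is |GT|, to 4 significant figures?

28.30

G is at the origin; GQ is horizontal with |GQ| = 35.4 and Q on the −x side, so Q = (-35.40, 0.000). A1 meets GQ tangentially, so RQ is at right angles to GQ, so R = Q + (0, 10.6) = (-35.40, 10.60). Since RT ⟂ TK (tangency), |RK| = √(10.6² + 19.2²) = 21.93 regardless of where T sits on A1. So K lies on both circle(G, 43.41) and circle(R, 21.93); the above-GQ intersection is K = (-29.60, 31.75). T is the foot of the tangent from K: T = (-25.10, 13.09).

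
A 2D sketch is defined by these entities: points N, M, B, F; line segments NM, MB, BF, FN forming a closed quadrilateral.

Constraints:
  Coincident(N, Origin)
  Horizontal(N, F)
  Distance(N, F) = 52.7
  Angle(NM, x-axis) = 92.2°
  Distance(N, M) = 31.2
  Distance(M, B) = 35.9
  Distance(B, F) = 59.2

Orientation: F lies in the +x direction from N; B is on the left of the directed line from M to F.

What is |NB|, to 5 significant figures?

59.809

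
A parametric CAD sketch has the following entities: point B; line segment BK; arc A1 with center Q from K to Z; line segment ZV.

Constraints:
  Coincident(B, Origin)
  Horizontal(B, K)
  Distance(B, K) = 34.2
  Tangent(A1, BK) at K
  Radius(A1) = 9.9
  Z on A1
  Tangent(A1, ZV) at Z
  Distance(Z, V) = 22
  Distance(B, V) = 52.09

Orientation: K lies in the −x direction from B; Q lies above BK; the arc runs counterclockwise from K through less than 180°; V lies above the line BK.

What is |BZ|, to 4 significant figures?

30.91

Checks: |QZ| = 9.900 ✓; ∠(QZ, ZV) = 90.00° ✓; |ZV| = 22.00 ✓; |BV| = 52.09 ✓.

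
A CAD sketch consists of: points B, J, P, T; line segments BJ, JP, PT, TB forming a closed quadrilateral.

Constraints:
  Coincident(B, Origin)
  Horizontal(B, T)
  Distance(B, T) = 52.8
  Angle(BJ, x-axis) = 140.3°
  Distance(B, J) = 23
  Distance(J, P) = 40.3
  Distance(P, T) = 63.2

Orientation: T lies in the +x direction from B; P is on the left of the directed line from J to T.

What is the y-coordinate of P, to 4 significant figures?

45.20

Checks: |JP| = 40.30 ✓; |PT| = 63.20 ✓.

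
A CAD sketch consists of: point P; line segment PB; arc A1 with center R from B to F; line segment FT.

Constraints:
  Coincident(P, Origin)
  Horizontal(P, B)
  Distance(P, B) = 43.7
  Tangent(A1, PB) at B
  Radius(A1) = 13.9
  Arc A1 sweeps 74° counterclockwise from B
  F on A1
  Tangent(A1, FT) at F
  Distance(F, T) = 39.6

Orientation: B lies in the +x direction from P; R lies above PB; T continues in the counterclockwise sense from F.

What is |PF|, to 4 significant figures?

57.94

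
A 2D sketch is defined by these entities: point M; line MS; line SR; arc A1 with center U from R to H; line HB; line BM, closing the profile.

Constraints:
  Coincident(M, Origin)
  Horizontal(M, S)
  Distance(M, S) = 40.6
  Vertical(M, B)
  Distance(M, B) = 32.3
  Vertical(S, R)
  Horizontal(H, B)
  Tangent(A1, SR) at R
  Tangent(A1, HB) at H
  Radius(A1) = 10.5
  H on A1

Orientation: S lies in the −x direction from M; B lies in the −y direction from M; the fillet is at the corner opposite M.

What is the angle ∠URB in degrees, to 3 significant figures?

14.5°

M is at the origin; M and S share the same y with |MS| = 40.6 and S on the −x side, so S = (-40.6, 0.00). MB is vertical with |MB| = 32.3 and B on the −y side, so B = (0.00, -32.3). The virtual corner opposite M is at (-40.6, -32.3). A1 meets SR tangentially, so UR is at right angles to SR and A1 meets HB tangentially, so UH is at right angles to HB, with radius 10.5, so the center U sits 10.5 in from both sides at U = (-30.1, -21.8). That places the tangent points at R = (-40.6, -21.8) on SR and H = (-30.1, -32.3) on HB. Then cos ∠URB = RU·RB / (|RU||RB|), giving 14.5°.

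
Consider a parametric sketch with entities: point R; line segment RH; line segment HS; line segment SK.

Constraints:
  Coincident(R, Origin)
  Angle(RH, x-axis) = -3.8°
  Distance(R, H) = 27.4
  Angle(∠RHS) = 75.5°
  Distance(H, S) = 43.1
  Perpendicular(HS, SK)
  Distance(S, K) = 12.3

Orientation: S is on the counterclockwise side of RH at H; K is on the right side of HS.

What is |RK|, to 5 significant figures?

53.112

R is at the origin; RH runs at -3.8° with length 27.4, so H = 27.4·(cos -3.8°, sin -3.8°) = (27.340, -1.8159). ∠RHS = 75.5°, so HS runs at -3.8° + (180° − 75.5°) = 100.70° from the x-axis; with |HS| = 43.1, S = H + 43.1·(cos 100.70°, sin 100.70°) = (19.338, 40.535). HS is perpendicular to SK; with |SK| = 12.3 on the right of HS, K = S + 12.3·(0.98261, 0.18567) = (31.424, 42.818). Then |RK| = |K − R| = 53.112.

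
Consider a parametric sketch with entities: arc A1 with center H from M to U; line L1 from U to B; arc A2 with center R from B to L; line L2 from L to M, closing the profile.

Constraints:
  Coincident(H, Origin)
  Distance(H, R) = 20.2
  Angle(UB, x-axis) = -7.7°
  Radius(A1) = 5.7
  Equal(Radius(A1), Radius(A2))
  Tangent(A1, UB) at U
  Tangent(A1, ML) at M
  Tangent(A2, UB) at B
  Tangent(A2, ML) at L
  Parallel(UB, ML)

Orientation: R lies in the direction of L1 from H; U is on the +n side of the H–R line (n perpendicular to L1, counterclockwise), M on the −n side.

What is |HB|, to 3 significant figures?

21.0

The slot axis is L1's direction at -7.7°, so u = (cos -7.7°, sin -7.7°) = (0.991, -0.134) and n = (−sin -7.7°, cos -7.7°) = (0.134, 0.991). H is at the origin and R lies 20.2 along u from H, so R = 20.2·u = (20.0, -2.71). Tangency of A1 to both parallel lines with radius 5.7 puts U and M at H ± 5.7·n: U = (0.764, 5.65), M = (-0.764, -5.65). Equal radii place B and L the same way about R: B = R + 5.7·n = (20.8, 2.94), L = R − 5.7·n = (19.3, -8.36). Then |HB| = |B − H| = 21.0.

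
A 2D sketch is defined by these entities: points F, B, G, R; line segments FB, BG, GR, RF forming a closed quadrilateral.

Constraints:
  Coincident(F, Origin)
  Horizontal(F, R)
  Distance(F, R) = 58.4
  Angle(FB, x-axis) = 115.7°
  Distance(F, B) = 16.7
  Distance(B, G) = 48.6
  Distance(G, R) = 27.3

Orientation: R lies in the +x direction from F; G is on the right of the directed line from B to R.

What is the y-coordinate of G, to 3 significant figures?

-11.3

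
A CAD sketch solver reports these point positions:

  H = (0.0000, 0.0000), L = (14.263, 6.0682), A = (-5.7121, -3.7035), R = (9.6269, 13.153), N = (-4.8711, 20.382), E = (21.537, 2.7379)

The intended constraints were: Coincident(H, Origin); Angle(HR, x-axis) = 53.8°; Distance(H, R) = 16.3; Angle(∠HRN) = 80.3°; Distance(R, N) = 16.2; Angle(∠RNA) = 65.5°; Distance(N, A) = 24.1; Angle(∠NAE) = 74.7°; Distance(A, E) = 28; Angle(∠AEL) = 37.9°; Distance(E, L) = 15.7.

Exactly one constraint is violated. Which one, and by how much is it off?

Distance(E, L) = 15.7 — off by 7.70.

H = (0.00, 0.00) ✓; HR at 53.80° ✓; |HR| = 16.30 ✓; ∠HRN = 80.30° ✓; |RN| = 16.20 ✓; ∠RNA = 65.50° ✓; |NA| = 24.10 ✓; ∠NAE = 74.70° ✓; |AE| = 28.00 ✓; ∠AEL = 37.90° ✓; |EL| = 8.000 ✗.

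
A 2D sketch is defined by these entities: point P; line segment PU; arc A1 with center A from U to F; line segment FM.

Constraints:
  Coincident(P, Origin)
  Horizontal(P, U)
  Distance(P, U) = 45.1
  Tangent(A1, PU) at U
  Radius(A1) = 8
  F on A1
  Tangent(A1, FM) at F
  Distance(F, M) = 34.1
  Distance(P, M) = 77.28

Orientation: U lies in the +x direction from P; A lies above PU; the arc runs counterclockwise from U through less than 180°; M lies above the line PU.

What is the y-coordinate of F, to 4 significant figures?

3.721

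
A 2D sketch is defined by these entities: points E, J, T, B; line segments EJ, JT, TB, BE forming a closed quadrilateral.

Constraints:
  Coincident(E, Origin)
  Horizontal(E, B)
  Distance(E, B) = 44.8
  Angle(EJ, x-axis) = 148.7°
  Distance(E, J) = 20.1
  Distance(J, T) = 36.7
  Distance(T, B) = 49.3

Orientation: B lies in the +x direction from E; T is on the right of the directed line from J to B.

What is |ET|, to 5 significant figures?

21.709

Checks: |JT| = 36.70 ✓; |TB| = 49.30 ✓.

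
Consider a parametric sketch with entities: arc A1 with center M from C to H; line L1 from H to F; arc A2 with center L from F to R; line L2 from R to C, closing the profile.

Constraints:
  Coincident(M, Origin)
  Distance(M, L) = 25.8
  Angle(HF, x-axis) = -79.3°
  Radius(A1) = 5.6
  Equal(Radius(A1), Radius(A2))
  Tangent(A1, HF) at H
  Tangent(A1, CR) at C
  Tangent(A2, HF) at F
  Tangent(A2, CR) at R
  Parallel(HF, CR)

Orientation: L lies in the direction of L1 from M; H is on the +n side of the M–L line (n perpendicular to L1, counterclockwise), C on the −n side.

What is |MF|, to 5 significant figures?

26.401

The slot axis is L1's direction at -79.3°, so u = (cos -79.3°, sin -79.3°) = (0.18567, -0.98261) and n = (−sin -79.3°, cos -79.3°) = (0.98261, 0.18567). M is at the origin and L lies 25.8 along u from M, so L = 25.8·u = (4.7902, -25.351). Tangency of A1 to both parallel lines with radius 5.6 puts H and C at M ± 5.6·n: H = (5.5026, 1.0397), C = (-5.5026, -1.0397). Equal radii place F and R the same way about L: F = L + 5.6·n = (10.293, -24.312), R = L − 5.6·n = (-0.71243, -26.391). Then |MF| = |F − M| = 26.401.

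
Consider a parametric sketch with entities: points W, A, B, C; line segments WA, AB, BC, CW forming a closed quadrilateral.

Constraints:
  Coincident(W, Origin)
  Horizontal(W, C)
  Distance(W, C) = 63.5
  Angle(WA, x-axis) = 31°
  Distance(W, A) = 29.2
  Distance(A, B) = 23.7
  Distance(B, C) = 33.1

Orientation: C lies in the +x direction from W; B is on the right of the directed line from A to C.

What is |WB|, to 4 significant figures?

32.29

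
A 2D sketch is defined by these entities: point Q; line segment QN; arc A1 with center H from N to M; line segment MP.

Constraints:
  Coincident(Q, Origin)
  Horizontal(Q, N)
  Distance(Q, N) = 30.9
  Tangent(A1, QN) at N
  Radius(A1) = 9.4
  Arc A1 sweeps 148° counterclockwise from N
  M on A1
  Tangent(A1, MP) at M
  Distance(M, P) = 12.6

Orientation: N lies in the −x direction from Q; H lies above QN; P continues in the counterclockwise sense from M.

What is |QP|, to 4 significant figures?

43.80

Q is at the origin; QN is horizontal with |QN| = 30.9 and N on the −x side, so N = (-30.90, 0.000). Tangency of A1 to QN means the radius HN is perpendicular to QN, so H = N + (0, 9.4) = (-30.90, 9.400). On A1, N sits at bearing -90° from H; a 148° counterclockwise sweep puts M at bearing 58°, so M = H + 9.4·(cos 58°, sin 58°) = (-25.92, 17.37). The tangent condition forces HM to be normal to MP, so MP runs along (−sin 58°, cos 58°); with |MP| = 12.6, P = (-36.60, 24.05). Then |QP| = |P − Q| = 43.80.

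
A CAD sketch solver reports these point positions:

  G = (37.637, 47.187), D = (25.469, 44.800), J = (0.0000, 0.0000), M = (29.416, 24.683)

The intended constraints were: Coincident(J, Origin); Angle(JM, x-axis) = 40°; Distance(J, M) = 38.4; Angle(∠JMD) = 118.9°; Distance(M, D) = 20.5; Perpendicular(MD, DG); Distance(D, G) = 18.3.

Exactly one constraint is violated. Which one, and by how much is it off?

Distance(D, G) = 18.3 — off by 5.90.

J = (0.00, 0.00) ✓; JM at 40.00° ✓; |JM| = 38.40 ✓; ∠JMD = 118.9° ✓; |MD| = 20.50 ✓; ∠(MD, DG) = 90.00° ✓; |DG| = 12.40 ✗.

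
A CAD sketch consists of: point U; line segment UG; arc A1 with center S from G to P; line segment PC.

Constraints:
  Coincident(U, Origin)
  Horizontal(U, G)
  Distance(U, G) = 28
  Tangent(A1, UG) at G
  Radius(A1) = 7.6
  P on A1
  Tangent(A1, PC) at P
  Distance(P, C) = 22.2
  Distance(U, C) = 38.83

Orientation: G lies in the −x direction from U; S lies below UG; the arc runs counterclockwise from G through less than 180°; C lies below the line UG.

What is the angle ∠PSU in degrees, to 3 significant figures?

166°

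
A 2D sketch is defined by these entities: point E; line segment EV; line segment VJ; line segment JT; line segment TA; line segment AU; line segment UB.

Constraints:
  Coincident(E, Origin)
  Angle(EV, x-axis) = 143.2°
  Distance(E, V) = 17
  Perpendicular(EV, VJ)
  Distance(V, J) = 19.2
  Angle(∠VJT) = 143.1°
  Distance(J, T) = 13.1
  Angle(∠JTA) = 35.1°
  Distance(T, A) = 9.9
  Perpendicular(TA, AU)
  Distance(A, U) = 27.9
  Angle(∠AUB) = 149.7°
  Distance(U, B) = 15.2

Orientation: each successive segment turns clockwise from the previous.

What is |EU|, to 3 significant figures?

42.7

E is at the origin; EV runs at 143.2° with length 17.0, so V = (-13.6, 10.2). The perpendicularity gives VJ at right angles to EV, so VJ runs at 53.2°; with |VJ| = 19.2, J = (-2.11, 25.6). ∠VJT = 143.1° gives JT at 16.3° from the x-axis; with |JT| = 13.1, T = (10.5, 29.2). ∠JTA = 35.1° gives TA at -129° from the x-axis; with |TA| = 9.9, A = (4.29, 21.5). TA is perpendicular to AU, so AU runs at 141°; with |AU| = 27.9, U = (-17.5, 38.9). Then |EU| = |U − E| = 42.7.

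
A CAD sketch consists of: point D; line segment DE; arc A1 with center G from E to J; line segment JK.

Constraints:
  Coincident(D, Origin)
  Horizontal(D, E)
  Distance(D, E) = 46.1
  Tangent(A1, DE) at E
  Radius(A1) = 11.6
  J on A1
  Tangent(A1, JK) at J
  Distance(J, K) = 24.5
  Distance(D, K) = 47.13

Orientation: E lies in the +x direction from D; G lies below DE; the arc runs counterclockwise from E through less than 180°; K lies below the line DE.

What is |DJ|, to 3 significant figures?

36.1

Checks: |GJ| = 11.60 ✓; ∠(GJ, JK) = 90.00° ✓; |JK| = 24.50 ✓; |DK| = 47.13 ✓.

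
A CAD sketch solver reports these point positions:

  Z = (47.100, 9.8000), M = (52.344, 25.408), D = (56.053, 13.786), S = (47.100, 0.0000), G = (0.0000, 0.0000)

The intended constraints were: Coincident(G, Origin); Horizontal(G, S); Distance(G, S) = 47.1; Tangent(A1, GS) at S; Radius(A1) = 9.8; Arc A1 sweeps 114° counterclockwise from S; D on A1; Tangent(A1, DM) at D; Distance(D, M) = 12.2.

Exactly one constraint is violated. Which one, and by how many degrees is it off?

Tangent(A1, DM) at D — off by 6.30°.

G = (0.00, 0.00) ✓; G.y = 0.00, S.y = 0.00 ✓; |GS| = 47.10 ✓; ∠(ZS, SG) = 90.00° ✓; |ZS| = 9.800 ✓; bearing(Z→D) − bearing(Z→S) = 114.0° ✓; |ZD| = 9.800 ✓; ∠(ZD, DM) = 96.30° ✗; |DM| = 12.20 ✓.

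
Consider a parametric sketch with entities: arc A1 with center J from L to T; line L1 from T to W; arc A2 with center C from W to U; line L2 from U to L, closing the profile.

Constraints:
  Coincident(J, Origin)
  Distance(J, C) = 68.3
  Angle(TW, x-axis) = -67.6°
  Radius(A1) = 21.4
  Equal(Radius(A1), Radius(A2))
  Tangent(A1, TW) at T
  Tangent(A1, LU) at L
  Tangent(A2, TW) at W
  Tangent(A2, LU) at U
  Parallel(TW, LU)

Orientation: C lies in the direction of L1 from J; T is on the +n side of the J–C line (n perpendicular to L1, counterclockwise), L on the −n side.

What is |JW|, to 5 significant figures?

71.574

Tangency of A1 to both parallel lines with radius 21.4 puts T and L at J ± 21.4·n: T = (19.785, 8.1549), L = (-19.785, -8.1549). Equal radii place W and U the same way about C: W = C + 21.4·n = (45.812, -54.992), U = C − 21.4·n = (6.2418, -71.301). Then |JW| = |W − J| = 71.574.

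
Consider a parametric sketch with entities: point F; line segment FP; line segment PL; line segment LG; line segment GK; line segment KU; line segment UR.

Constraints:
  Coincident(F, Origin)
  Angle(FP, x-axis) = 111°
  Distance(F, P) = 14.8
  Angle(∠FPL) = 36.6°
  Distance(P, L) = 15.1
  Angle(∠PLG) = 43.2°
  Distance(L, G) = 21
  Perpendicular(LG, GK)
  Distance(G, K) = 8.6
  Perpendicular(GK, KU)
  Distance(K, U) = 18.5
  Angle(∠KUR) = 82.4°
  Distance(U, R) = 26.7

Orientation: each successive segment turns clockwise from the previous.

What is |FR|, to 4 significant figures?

13.84

GK is perpendicular to KU, so KU runs at 10.80°; with |KU| = 18.5, U = (3.378, 13.71). ∠KUR = 82.4° gives UR at -86.80° from the x-axis; with |UR| = 26.7, R = (4.869, -12.95). Then |FR| = |R − F| = 13.84.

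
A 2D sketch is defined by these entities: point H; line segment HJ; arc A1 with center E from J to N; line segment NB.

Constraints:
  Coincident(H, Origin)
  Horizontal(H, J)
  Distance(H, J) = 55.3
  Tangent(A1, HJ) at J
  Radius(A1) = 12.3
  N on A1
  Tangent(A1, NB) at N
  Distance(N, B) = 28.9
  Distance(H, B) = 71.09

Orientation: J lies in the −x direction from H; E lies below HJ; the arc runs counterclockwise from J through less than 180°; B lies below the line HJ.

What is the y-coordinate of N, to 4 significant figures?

-16.84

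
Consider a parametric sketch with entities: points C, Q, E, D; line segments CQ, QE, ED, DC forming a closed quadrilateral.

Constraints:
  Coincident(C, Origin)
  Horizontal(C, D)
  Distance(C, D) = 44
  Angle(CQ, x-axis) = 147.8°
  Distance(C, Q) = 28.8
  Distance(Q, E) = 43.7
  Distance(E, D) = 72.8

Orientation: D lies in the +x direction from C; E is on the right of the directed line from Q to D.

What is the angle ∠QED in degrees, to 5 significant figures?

68.814°

C is at the origin; C and D share the same y with |CD| = 44.0 and D in +x, so D = (44.0, 0). CQ runs at 147.8° with |CQ| = 28.8, so Q = (-24.370, 15.347). E is determined by |QE| = 43.7 and |ED| = 72.8 together: it lies at the intersection of circle(Q, 43.7) and circle(D, 72.8). With |QD| = 70.072, the foot of the radical line on QD is 10.845 from Q and the perpendicular offset is √(43.7² − 10.845²) = 42.333. Taking the right-of-QD solution: E = (-23.060, -28.334).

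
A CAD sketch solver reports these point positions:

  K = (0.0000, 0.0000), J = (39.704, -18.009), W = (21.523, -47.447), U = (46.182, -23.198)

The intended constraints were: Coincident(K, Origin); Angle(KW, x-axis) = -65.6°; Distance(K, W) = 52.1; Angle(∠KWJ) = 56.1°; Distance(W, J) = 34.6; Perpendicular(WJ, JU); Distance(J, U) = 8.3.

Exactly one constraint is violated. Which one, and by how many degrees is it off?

Perpendicular(WJ, JU) — off by 7.00°.

K = (0.00, 0.00) ✓; KW at -65.60° ✓; |KW| = 52.10 ✓; ∠KWJ = 56.10° ✓; |WJ| = 34.60 ✓; ∠(WJ, JU) = 97.00° ✗; |JU| = 8.300 ✓.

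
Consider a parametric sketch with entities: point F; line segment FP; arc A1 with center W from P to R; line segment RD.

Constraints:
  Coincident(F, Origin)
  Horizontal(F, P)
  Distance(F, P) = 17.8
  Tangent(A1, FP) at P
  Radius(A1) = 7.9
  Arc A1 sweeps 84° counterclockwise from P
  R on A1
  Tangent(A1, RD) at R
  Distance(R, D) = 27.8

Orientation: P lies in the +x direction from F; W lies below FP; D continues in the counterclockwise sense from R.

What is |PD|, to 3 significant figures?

36.4

F is at the origin; F and P share the same y with |FP| = 17.8 and P on the +x side, so P = (17.8, 0.00). A1 meets FP tangentially, so WP is at right angles to FP, so W = P + (0, -7.9) = (17.8, -7.90). On A1, P sits at bearing 90° from W; an 84° counterclockwise sweep puts R at bearing 174°, so R = W + 7.9·(cos 174°, sin 174°) = (9.94, -7.07). Since A1 is tangent to RD there, WR ⟂ RD, so RD runs along (−sin 174°, cos 174°); with |RD| = 27.8, D = (7.04, -34.7). Then |PD| = |D − P| = 36.4.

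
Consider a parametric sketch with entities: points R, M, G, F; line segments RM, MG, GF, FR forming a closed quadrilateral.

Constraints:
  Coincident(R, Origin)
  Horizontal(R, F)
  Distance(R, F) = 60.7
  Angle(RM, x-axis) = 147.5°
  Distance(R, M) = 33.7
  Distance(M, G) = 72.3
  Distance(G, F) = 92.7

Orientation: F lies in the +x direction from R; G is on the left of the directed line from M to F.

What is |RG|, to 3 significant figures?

79.3

Checks: |MG| = 72.30 ✓; |GF| = 92.70 ✓.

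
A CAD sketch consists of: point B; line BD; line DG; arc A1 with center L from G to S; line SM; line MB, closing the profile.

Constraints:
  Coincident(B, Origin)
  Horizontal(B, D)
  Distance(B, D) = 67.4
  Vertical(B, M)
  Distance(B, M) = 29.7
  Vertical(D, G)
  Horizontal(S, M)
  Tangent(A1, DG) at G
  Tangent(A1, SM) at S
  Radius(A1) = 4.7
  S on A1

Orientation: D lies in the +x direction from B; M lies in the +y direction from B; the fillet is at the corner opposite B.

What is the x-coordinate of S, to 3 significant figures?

62.7

The virtual corner opposite B is at (67.4, 29.7). The tangent condition forces LG to be normal to DG and tangency of A1 to SM means the radius LS is perpendicular to SM, with radius 4.7, so the center L sits 4.7 in from both sides at L = (62.7, 25.0). That places the tangent points at G = (67.4, 25.0) on DG and S = (62.7, 29.7) on SM. So S.x = 62.7.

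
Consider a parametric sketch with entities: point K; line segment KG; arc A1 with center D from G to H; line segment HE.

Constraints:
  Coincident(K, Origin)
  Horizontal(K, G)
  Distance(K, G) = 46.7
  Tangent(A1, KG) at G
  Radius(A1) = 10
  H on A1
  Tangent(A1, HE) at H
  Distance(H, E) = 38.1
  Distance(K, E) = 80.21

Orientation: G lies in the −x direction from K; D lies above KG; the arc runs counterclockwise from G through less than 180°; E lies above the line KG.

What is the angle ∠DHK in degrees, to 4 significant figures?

110.2°

Checks: K.y = 0.00, G.y = 0.00 ✓; |DH| = 10.00 ✓; ∠(DH, HE) = 90.00° ✓; |HE| = 38.10 ✓; |KE| = 80.21 ✓.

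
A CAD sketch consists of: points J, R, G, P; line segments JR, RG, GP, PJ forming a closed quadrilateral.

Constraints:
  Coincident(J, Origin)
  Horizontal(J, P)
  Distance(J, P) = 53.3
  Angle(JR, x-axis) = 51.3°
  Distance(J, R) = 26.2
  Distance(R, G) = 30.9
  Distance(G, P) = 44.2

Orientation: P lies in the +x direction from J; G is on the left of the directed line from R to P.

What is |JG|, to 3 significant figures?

57.0

Checks: |RG| = 30.90 ✓; |GP| = 44.20 ✓.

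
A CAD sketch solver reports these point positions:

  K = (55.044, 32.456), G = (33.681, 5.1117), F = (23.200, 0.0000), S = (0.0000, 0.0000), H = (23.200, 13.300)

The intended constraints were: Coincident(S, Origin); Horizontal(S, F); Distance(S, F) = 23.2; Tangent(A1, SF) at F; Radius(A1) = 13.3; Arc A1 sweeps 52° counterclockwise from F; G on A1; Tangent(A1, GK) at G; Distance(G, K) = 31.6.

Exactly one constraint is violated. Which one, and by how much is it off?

Distance(G, K) = 31.6 — off by 3.10.

S = (0.00, 0.00) ✓; S.y = 0.00, F.y = 0.00 ✓; |SF| = 23.20 ✓; ∠(HF, FS) = 90.00° ✓; |HF| = 13.30 ✓; bearing(H→G) − bearing(H→F) = 52.00° ✓; |HG| = 13.30 ✓; ∠(HG, GK) = 90.00° ✓; |GK| = 34.70 ✗.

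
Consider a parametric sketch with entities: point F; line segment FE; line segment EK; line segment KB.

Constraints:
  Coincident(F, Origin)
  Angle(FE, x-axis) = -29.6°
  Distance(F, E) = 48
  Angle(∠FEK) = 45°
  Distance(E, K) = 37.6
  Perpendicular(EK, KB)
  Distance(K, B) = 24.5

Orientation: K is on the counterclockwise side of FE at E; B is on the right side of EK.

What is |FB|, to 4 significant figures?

58.56

F is at the origin; FE runs at -29.6° with length 48.0, so E = 48.0·(cos -29.6°, sin -29.6°) = (41.74, -23.71). ∠FEK = 45.0°, so EK runs at -29.6° + (180° − 45.0°) = 105.4° from the x-axis; with |EK| = 37.6, K = E + 37.6·(cos 105.4°, sin 105.4°) = (31.75, 12.54). EK is perpendicular to KB; with |KB| = 24.5 on the right of EK, B = K + 24.5·(0.9641, 0.2656) = (55.37, 19.05). Then |FB| = |B − F| = 58.56.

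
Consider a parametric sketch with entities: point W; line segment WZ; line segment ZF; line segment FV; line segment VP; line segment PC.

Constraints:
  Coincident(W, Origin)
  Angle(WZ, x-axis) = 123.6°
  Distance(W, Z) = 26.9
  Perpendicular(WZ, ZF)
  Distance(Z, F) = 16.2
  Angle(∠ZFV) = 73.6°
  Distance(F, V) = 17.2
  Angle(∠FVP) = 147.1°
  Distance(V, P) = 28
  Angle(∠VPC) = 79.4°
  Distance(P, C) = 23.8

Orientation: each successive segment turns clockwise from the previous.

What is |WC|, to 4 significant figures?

25.26

W is at the origin; WZ runs at 123.6° with length 26.9, so Z = (-14.89, 22.41). WZ is perpendicular to ZF, so ZF runs at 33.60°; with |ZF| = 16.2, F = (-1.393, 31.37). ∠ZFV = 73.6° gives FV at -72.80° from the x-axis; with |FV| = 17.2, V = (3.693, 14.94). ∠FVP = 147.1° gives VP at -105.7° from the x-axis; with |VP| = 28.0, P = (-3.884, -12.02). ∠VPC = 79.4° gives PC at 153.7° from the x-axis; with |PC| = 23.8, C = (-25.22, -1.471). Then |WC| = |C − W| = 25.26.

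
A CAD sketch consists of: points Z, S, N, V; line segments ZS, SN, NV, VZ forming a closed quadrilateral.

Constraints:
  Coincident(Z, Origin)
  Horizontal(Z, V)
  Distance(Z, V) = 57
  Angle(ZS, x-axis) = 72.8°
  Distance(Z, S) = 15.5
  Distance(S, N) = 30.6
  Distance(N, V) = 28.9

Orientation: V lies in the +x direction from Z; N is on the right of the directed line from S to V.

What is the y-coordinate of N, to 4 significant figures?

-4.367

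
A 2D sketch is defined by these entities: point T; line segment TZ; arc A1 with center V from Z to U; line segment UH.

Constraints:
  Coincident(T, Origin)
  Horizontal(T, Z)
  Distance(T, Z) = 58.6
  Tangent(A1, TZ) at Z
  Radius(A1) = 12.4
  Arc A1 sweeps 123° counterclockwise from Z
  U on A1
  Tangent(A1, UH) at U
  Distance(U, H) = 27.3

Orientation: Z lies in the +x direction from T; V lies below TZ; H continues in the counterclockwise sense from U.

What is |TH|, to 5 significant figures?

75.801

T is at the origin; T and Z share the same y with |TZ| = 58.6 and Z on the +x side, so Z = (58.600, 0.0000). A1 meets TZ tangentially, so VZ is at right angles to TZ, so V = Z + (0, -12.4) = (58.600, -12.400). On A1, Z sits at bearing 90° from V; a 123° counterclockwise sweep puts U at bearing 213°, so U = V + 12.4·(cos 213°, sin 213°) = (48.200, -19.154). Tangency of A1 to UH means the radius VU is perpendicular to UH, so UH runs along (−sin 213°, cos 213°); with |UH| = 27.3, H = (63.069, -42.049). Then |TH| = |H − T| = 75.801.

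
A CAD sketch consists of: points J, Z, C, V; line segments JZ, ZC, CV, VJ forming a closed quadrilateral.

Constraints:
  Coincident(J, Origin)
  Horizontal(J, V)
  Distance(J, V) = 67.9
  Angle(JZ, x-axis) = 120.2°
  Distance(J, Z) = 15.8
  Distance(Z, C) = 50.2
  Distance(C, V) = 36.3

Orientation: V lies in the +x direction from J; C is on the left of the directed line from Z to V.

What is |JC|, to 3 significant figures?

47.8

J is at the origin; J and V share the same y with |JV| = 67.9 and V in +x, so V = (67.9, 0). JZ runs at 120.2° with |JZ| = 15.8, so Z = (-7.95, 13.7). C is determined by |ZC| = 50.2 and |CV| = 36.3 together: it lies at the intersection of circle(Z, 50.2) and circle(V, 36.3). With |ZV| = 77.1, the foot of the radical line on ZV is 46.3 from Z and the perpendicular offset is √(50.2² − 46.3²) = 19.3. Taking the left-of-ZV solution: C = (41.1, 24.5).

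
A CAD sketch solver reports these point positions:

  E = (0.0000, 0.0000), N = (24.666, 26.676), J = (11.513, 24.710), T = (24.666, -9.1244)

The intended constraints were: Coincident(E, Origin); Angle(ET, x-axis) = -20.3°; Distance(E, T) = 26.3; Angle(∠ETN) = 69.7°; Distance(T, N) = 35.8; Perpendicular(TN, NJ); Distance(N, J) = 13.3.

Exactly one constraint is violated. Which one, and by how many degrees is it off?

Perpendicular(TN, NJ) — off by 8.50°.

E = (0.00, 0.00) ✓; ET at -20.30° ✓; |ET| = 26.30 ✓; ∠ETN = 69.70° ✓; |TN| = 35.80 ✓; ∠(TN, NJ) = 98.50° ✗; |NJ| = 13.30 ✓.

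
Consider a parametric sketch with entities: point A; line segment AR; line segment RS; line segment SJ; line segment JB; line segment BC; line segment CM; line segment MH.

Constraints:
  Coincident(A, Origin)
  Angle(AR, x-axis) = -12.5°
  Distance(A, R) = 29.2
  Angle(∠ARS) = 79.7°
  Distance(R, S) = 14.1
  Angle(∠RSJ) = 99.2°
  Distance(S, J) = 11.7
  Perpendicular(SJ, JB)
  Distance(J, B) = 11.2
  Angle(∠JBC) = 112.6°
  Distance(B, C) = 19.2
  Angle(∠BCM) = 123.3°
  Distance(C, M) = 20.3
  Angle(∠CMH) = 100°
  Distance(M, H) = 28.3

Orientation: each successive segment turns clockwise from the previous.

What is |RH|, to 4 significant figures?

33.78

A is at the origin; AR runs at -12.5° with length 29.2, so R = (28.51, -6.320). ∠ARS = 79.7° gives RS at -112.8° from the x-axis; with |RS| = 14.1, S = (23.04, -19.32). ∠RSJ = 99.2° gives SJ at 166.4° from the x-axis; with |SJ| = 11.7, J = (11.67, -16.57). The perpendicularity gives JB at right angles to SJ, so JB runs at 76.40°; with |JB| = 11.2, B = (14.31, -5.681). ∠JBC = 112.6° gives BC at 9.000° from the x-axis; with |BC| = 19.2, C = (33.27, -2.678). ∠BCM = 123.3° gives CM at -47.70° from the x-axis; with |CM| = 20.3, M = (46.93, -17.69). ∠CMH = 100.0° gives MH at -127.7° from the x-axis; with |MH| = 28.3, H = (29.63, -40.08). Then |RH| = |H − R| = 33.78.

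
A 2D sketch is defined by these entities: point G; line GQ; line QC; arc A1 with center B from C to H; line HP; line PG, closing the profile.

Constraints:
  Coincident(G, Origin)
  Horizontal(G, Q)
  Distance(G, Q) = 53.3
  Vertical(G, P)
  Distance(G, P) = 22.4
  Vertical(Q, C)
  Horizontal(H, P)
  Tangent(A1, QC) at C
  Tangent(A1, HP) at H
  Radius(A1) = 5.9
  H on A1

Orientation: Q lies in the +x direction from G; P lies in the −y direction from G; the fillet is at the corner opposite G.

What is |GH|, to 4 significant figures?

52.43

G is at the origin; GQ is horizontal with |GQ| = 53.3 and Q on the +x side, so Q = (53.30, 0.000). GP is vertical with |GP| = 22.4 and P on the −y side, so P = (0.000, -22.40). The virtual corner opposite G is at (53.30, -22.40). A1 meets QC tangentially, so BC is at right angles to QC and since A1 is tangent to HP there, BH ⟂ HP, with radius 5.9, so the center B sits 5.9 in from both sides at B = (47.40, -16.50). That places the tangent points at C = (53.30, -16.50) on QC and H = (47.40, -22.40) on HP. Then |GH| = |H − G| = 52.43.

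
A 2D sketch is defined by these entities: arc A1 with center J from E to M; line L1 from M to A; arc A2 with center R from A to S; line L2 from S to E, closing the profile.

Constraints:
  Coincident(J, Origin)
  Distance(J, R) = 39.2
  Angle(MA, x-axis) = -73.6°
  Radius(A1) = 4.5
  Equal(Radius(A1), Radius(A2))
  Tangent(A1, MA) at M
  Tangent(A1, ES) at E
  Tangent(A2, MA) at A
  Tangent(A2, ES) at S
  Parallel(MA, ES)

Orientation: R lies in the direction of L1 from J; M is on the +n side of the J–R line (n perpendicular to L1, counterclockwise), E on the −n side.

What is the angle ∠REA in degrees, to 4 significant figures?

6.382°

The slot axis is L1's direction at -73.6°, so u = (cos -73.6°, sin -73.6°) = (0.2823, -0.9593) and n = (−sin -73.6°, cos -73.6°) = (0.9593, 0.2823). J is at the origin and R lies 39.2 along u from J, so R = 39.2·u = (11.07, -37.61). Tangency of A1 to both parallel lines with radius 4.5 puts M and E at J ± 4.5·n: M = (4.317, 1.271), E = (-4.317, -1.271). Equal radii place A and S the same way about R: A = R + 4.5·n = (15.38, -36.33), S = R − 4.5·n = (6.751, -38.88). Then cos ∠REA = ER·EA / (|ER||EA|), giving 6.382°.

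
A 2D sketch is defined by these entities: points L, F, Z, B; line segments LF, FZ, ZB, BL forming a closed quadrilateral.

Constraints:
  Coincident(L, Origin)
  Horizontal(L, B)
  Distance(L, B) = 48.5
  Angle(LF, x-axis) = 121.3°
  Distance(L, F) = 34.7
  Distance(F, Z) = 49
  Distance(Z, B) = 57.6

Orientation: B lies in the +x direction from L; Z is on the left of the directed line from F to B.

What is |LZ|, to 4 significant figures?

58.41

L is at the origin; LB is horizontal with |LB| = 48.5 and B in +x, so B = (48.5, 0). LF runs at 121.3° with |LF| = 34.7, so F = (-18.03, 29.65). Z is determined by |FZ| = 49.0 and |ZB| = 57.6 together: it lies at the intersection of circle(F, 49.0) and circle(B, 57.6). With |FB| = 72.84, the foot of the radical line on FB is 30.12 from F and the perpendicular offset is √(49.0² − 30.12²) = 38.65. Taking the left-of-FB solution: Z = (25.22, 52.69).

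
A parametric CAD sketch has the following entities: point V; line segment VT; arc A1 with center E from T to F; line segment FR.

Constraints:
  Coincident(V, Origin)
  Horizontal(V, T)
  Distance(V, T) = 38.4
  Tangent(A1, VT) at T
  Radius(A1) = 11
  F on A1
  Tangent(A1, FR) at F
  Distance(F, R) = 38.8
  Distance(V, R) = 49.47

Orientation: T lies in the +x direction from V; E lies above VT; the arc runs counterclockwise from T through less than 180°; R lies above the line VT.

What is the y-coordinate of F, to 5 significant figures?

18.876

Checks: |ET| = 11.00 ✓; |EF| = 11.00 ✓; ∠(EF, FR) = 90.00° ✓; |FR| = 38.80 ✓; |VR| = 49.47 ✓.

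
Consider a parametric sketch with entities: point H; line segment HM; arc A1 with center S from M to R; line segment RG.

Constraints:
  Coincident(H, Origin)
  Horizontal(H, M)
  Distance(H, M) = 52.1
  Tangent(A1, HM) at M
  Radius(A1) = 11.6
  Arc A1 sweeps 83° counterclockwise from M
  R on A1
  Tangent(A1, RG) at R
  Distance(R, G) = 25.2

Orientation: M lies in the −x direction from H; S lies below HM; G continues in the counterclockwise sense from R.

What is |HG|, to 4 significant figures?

75.40

H is at the origin; HM is horizontal with |HM| = 52.1 and M on the −x side, so M = (-52.10, 0.000). Since A1 is tangent to HM there, SM ⟂ HM, so S = M + (0, -11.6) = (-52.10, -11.60). On A1, M sits at bearing 90° from S; an 83° counterclockwise sweep puts R at bearing 173°, so R = S + 11.6·(cos 173°, sin 173°) = (-63.61, -10.19). A1 meets RG tangentially, so SR is at right angles to RG, so RG runs along (−sin 173°, cos 173°); with |RG| = 25.2, G = (-66.68, -35.20). Then |HG| = |G − H| = 75.40.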